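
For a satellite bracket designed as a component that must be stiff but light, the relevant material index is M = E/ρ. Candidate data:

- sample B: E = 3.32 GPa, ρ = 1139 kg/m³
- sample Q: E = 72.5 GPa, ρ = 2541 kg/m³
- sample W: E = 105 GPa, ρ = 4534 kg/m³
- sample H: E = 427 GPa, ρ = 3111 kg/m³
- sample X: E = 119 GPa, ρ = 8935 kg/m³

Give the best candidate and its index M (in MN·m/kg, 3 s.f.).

Per-candidate index values:
  sample H: M = 137 MN·m/kg
  sample Q: M = 28.5 MN·m/kg
  sample W: M = 23.2 MN·m/kg
  sample X: M = 13.3 MN·m/kg
  sample B: M = 2.91 MN·m/kg
The maximum is for sample H.

sample H, M = 137 MN·m/kg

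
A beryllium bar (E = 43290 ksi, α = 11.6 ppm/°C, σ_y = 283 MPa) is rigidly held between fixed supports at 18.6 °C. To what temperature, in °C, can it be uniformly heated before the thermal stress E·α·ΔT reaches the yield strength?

100 °C

E = 43290 ksi = 298.5 GPa.
E·α·ΔT = 283.0 MPa ⇒ ΔT = 283.0 / (298.5×10³ × 11.6×10⁻⁶) = 81.74 K.
T = 18.6 + 81.74 = 100.3 °C.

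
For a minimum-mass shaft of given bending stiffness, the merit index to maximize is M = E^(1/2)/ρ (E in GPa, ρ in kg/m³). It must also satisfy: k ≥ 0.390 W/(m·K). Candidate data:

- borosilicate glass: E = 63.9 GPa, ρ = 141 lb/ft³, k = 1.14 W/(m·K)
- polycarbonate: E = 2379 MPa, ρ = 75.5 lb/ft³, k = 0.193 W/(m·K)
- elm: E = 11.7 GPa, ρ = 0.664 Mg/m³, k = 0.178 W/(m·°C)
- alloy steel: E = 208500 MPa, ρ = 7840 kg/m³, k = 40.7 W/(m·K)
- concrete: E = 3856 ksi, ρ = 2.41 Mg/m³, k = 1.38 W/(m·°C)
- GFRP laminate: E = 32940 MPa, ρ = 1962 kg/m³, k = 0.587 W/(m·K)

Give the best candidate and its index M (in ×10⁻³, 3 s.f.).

Screen on constraints: k ≥ 0.390 W/(m·K). Survivors: borosilicate glass, alloy steel, concrete, GFRP laminate.
Putting every candidate on a common basis:
  borosilicate glass: E = 63.90 GPa, ρ = 2259 kg/m³
  alloy steel: E = 208.5 GPa, ρ = 7840 kg/m³
  concrete: E = 26.59 GPa, ρ = 2410 kg/m³
  GFRP laminate: E = 32.94 GPa, ρ = 1962 kg/m³
  borosilicate glass: M = 3.54×10⁻³
  GFRP laminate: M = 2.93×10⁻³
  concrete: M = 2.14×10⁻³
  alloy steel: M = 1.84×10⁻³
Borosilicate glass ranks first.

borosilicate glass, M = 3.54×10⁻³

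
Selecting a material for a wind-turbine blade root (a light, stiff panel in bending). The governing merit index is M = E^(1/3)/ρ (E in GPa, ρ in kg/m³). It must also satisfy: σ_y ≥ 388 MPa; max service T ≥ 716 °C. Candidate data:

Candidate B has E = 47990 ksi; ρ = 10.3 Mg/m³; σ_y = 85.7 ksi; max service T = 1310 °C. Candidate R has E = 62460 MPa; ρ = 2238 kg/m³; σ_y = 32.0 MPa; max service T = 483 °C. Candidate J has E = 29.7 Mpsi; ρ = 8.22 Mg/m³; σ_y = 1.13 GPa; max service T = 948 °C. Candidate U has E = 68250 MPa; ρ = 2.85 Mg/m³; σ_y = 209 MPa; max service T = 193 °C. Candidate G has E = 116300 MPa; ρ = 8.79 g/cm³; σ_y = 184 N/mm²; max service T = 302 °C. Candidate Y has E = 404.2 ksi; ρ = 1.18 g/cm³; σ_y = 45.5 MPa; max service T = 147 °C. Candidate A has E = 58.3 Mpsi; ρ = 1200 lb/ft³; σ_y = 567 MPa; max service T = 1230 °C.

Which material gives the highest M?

Screen on constraints: σ_y ≥ 388 MPa; max service T ≥ 716 °C. Survivors: candidate B, candidate J, candidate A.
Putting every candidate on a common basis:
  candidate B: E = 330.9 GPa, ρ = 10300 kg/m³
  candidate J: E = 204.8 GPa, ρ = 8220 kg/m³
  candidate A: E = 402.0 GPa, ρ = 19220 kg/m³
  candidate J: M = 0.717×10⁻³
  candidate B: M = 0.672×10⁻³
  candidate A: M = 0.384×10⁻³
The maximum is for candidate J.

candidate J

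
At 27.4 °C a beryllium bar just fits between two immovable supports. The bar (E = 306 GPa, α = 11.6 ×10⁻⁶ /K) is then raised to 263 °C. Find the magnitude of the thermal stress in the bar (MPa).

ΔT = 235.6 K. Constrained thermal stress σ = E·α·ΔT = 306.0×10³ MPa × 11.6×10⁻⁶ × 235.6 = 836 MPa (compressive).

836 MPa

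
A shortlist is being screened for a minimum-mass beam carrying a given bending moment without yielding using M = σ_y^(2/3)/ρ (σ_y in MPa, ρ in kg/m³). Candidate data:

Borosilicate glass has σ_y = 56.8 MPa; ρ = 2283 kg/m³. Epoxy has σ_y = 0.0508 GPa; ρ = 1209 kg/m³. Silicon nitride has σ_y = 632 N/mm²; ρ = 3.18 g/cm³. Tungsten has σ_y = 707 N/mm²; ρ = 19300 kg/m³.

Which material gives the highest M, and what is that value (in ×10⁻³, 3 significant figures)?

Convert each candidate to consistent units, then evaluate M:
  borosilicate glass: σ_y = 56.80 MPa, ρ = 2283 kg/m³
  epoxy: σ_y = 50.80 MPa, ρ = 1209 kg/m³
  silicon nitride: σ_y = 632.0 MPa, ρ = 3180 kg/m³
  tungsten: σ_y = 707.0 MPa, ρ = 19300 kg/m³
  silicon nitride: M = 23.2×10⁻³
  epoxy: M = 11.3×10⁻³
  borosilicate glass: M = 6.47×10⁻³
  tungsten: M = 4.11×10⁻³
Silicon nitride ranks first.

silicon nitride, M = 23.2×10⁻³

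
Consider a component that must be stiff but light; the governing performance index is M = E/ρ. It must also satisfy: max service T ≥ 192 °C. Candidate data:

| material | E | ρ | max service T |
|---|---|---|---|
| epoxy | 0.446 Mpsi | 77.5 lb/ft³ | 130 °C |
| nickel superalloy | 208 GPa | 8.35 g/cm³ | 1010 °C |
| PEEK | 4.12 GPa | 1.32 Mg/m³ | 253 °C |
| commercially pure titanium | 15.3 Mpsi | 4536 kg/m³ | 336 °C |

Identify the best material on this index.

Screen on constraints: max service T ≥ 192 °C. Survivors: nickel superalloy, PEEK, commercially pure titanium.
Putting every candidate on a common basis:
  nickel superalloy: E = 208.0 GPa, ρ = 8350 kg/m³
  PEEK: E = 4.120 GPa, ρ = 1320 kg/m³
  commercially pure titanium: E = 105.5 GPa, ρ = 4536 kg/m³
  nickel superalloy: M = 24.9 MN·m/kg
  commercially pure titanium: M = 23.3 MN·m/kg
  PEEK: M = 3.12 MN·m/kg
The maximum is for nickel superalloy.

nickel superalloy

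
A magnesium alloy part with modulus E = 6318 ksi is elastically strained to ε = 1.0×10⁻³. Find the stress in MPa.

E = 6318 ksi = 43.56 GPa.
σ = E·ε = 43560 MPa × 1.0×10⁻³ = 43.6 MPa.

43.6 MPa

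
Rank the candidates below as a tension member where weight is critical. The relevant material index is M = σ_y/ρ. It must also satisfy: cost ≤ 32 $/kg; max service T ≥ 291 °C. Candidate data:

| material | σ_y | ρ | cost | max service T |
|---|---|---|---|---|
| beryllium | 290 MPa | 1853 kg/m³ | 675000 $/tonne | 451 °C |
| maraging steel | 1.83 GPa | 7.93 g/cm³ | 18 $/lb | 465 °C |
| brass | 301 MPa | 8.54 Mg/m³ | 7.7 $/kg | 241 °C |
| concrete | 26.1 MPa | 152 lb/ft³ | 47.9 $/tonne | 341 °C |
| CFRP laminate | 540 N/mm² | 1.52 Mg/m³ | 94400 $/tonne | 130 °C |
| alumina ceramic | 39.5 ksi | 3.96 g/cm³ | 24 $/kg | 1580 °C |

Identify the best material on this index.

alumina ceramic

Screen on constraints: cost ≤ 32 $/kg; max service T ≥ 291 °C. Survivors: concrete, alumina ceramic.
In SI units:
  concrete: σ_y = 26.10 MPa, ρ = 2435 kg/m³
  alumina ceramic: σ_y = 272.3 MPa, ρ = 3960 kg/m³
  alumina ceramic: M = 68.8 kN·m/kg
  concrete: M = 10.7 kN·m/kg
Highest index: alumina ceramic.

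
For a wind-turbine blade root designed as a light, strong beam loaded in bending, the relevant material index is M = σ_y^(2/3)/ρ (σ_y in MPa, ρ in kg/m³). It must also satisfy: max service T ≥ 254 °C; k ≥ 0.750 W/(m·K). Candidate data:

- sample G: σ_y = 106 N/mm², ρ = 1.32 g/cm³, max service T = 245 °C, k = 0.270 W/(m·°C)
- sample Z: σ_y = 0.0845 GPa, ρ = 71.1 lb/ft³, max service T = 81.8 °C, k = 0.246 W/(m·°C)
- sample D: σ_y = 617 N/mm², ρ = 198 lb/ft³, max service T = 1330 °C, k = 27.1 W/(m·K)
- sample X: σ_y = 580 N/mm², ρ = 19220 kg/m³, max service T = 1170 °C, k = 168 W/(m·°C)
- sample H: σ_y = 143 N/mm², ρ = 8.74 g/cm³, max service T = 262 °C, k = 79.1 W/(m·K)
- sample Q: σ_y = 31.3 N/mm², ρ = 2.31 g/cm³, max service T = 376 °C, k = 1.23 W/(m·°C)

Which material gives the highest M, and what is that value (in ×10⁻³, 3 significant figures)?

Screen on constraints: max service T ≥ 254 °C; k ≥ 0.750 W/(m·K). Survivors: sample D, sample X, sample H, sample Q.
Normalizing units and computing the index:
  sample D: σ_y = 617.0 MPa, ρ = 3172 kg/m³
  sample X: σ_y = 580.0 MPa, ρ = 19220 kg/m³
  sample H: σ_y = 143.0 MPa, ρ = 8740 kg/m³
  sample Q: σ_y = 31.30 MPa, ρ = 2310 kg/m³
  sample D: M = 22.9×10⁻³
  sample Q: M = 4.30×10⁻³
  sample X: M = 3.62×10⁻³
  sample H: M = 3.13×10⁻³
Highest index: sample D.

sample D, M = 22.9×10⁻³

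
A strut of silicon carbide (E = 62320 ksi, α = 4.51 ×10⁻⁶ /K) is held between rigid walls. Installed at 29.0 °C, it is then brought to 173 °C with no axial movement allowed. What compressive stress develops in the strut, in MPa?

E = 62320 ksi = 429.7 GPa.
ΔT = 144.0 K. Constrained thermal stress σ = E·α·ΔT = 429.7×10³ MPa × 4.51×10⁻⁶ × 144.0 = 279 MPa (compressive).

279 MPa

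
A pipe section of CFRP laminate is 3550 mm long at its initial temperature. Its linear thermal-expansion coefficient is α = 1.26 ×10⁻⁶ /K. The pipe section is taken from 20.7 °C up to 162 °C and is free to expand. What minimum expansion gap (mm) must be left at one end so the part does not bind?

0.632 mm

ΔT = 162 − 20.7 = 141.3 K.
ΔL = α·L₀·ΔT = 1.26×10⁻⁶ × 3550 mm × 141.3 K = 0.632 mm.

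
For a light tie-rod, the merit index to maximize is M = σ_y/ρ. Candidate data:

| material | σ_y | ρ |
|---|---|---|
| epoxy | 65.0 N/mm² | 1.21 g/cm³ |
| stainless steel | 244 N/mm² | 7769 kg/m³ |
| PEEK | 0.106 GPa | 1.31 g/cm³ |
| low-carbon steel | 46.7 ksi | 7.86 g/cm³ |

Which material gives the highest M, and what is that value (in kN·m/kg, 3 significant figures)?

Normalizing units and computing the index:
  epoxy: σ_y = 65.00 MPa, ρ = 1210 kg/m³
  stainless steel: σ_y = 244.0 MPa, ρ = 7769 kg/m³
  PEEK: σ_y = 106.0 MPa, ρ = 1310 kg/m³
  low-carbon steel: σ_y = 322.0 MPa, ρ = 7860 kg/m³
  PEEK: M = 80.9 kN·m/kg
  epoxy: M = 53.7 kN·m/kg
  low-carbon steel: M = 41.0 kN·m/kg
  stainless steel: M = 31.4 kN·m/kg
Highest index: PEEK.

PEEK, M = 80.9 kN·m/kg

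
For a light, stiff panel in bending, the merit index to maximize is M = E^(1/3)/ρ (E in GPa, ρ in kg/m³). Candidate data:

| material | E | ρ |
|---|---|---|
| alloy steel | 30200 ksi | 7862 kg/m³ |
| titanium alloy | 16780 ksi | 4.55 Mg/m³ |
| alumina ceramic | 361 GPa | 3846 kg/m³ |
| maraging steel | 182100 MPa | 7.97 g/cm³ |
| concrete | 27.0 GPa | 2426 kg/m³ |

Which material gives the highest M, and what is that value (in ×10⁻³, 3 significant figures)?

alumina ceramic, M = 1.85×10⁻³

In SI units:
  alloy steel: E = 208.2 GPa, ρ = 7862 kg/m³
  titanium alloy: E = 115.7 GPa, ρ = 4550 kg/m³
  alumina ceramic: E = 361.0 GPa, ρ = 3846 kg/m³
  maraging steel: E = 182.1 GPa, ρ = 7970 kg/m³
  concrete: E = 27.00 GPa, ρ = 2426 kg/m³
  alumina ceramic: M = 1.85×10⁻³
  concrete: M = 1.24×10⁻³
  titanium alloy: M = 1.07×10⁻³
  alloy steel: M = 0.754×10⁻³
  maraging steel: M = 0.711×10⁻³
Highest index: alumina ceramic.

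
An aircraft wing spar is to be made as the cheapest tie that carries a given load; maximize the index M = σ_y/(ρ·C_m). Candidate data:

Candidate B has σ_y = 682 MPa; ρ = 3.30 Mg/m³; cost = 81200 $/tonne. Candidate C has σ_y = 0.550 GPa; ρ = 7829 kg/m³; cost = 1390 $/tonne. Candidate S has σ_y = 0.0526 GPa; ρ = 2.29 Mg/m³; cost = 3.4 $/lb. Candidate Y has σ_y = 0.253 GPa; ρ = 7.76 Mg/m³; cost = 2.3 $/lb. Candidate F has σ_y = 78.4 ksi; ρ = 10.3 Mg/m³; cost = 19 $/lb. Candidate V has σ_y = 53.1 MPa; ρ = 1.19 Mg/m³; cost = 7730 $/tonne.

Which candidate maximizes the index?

After converting to SI:
  candidate B: σ_y = 682.0 MPa, ρ = 3300 kg/m³, cost = 81.20 $/kg
  candidate C: σ_y = 550.0 MPa, ρ = 7829 kg/m³, cost = 1.390 $/kg
  candidate S: σ_y = 52.60 MPa, ρ = 2290 kg/m³, cost = 7.496 $/kg
  candidate Y: σ_y = 253.0 MPa, ρ = 7760 kg/m³, cost = 5.071 $/kg
  candidate F: σ_y = 540.5 MPa, ρ = 10300 kg/m³, cost = 41.89 $/kg
  candidate V: σ_y = 53.10 MPa, ρ = 1190 kg/m³, cost = 7.730 $/kg
  candidate C: M = 50.5 kN·m per $
  candidate Y: M = 6.43 kN·m per $
  candidate V: M = 5.77 kN·m per $
  candidate S: M = 3.06 kN·m per $
  candidate B: M = 2.55 kN·m per $
  candidate F: M = 1.25 kN·m per $
Highest index: candidate C.

candidate C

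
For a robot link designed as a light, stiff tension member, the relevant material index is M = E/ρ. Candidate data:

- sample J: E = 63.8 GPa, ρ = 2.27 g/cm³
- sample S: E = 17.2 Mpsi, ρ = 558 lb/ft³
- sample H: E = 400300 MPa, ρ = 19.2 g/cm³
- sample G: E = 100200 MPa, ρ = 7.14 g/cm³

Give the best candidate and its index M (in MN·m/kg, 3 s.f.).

After converting to SI:
  sample J: E = 63.80 GPa, ρ = 2270 kg/m³
  sample S: E = 118.6 GPa, ρ = 8938 kg/m³
  sample H: E = 400.3 GPa, ρ = 19200 kg/m³
  sample G: E = 100.2 GPa, ρ = 7140 kg/m³
  sample J: M = 28.1 MN·m/kg
  sample H: M = 20.8 MN·m/kg
  sample G: M = 14.0 MN·m/kg
  sample S: M = 13.3 MN·m/kg
Highest index: sample J.

sample J, M = 28.1 MN·m/kg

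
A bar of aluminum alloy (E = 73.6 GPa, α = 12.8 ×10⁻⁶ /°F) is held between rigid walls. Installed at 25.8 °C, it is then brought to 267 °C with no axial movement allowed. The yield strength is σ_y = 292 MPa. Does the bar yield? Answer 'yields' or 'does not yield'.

yields

α = 12.8×10⁻⁶/°F × 9/5 = 23.0×10⁻⁶/K.
ΔT = 241.2 K. Constrained thermal stress σ = E·α·ΔT = 73.60×10³ MPa × 23.0×10⁻⁶ × 241.2 = 409 MPa (compressive).
Compare to σ_y = 292 MPa: σ ≥ σ_y, so it yields.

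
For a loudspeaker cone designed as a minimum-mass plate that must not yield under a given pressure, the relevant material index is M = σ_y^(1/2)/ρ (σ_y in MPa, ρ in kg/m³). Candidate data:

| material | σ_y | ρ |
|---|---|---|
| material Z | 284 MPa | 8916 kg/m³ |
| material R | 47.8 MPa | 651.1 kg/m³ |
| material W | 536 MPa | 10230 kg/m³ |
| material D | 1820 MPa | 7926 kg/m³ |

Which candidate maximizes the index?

Per-candidate index values:
  material R: M = 10.6×10⁻³
  material D: M = 5.38×10⁻³
  material W: M = 2.26×10⁻³
  material Z: M = 1.89×10⁻³
Material R ranks first.

material R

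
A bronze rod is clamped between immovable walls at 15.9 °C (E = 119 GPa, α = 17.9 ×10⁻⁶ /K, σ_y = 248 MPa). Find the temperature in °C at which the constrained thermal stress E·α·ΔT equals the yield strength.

E·α·ΔT = 248.0 MPa ⇒ ΔT = 248.0 / (119.0×10³ × 17.9×10⁻⁶) = 116.4 K.
T = 15.9 + 116.4 = 132.3 °C.

132 °C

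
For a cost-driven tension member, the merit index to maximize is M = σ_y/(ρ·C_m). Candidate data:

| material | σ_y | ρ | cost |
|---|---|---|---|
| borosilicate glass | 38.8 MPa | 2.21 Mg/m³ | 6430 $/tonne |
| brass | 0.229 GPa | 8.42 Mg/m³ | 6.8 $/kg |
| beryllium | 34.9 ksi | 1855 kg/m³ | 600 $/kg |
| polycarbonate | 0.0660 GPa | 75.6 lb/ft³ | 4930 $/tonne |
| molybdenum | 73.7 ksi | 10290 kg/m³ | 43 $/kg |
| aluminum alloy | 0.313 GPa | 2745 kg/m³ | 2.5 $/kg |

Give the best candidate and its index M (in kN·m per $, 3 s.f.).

aluminum alloy, M = 45.6 kN·m per $

Convert each candidate to consistent units, then evaluate M:
  borosilicate glass: σ_y = 38.80 MPa, ρ = 2210 kg/m³, cost = 6.430 $/kg
  brass: σ_y = 229.0 MPa, ρ = 8420 kg/m³, cost = 6.800 $/kg
  beryllium: σ_y = 240.6 MPa, ρ = 1855 kg/m³, cost = 600.0 $/kg
  polycarbonate: σ_y = 66.00 MPa, ρ = 1211 kg/m³, cost = 4.930 $/kg
  molybdenum: σ_y = 508.1 MPa, ρ = 10290 kg/m³, cost = 43.00 $/kg
  aluminum alloy: σ_y = 313.0 MPa, ρ = 2745 kg/m³, cost = 2.500 $/kg
  aluminum alloy: M = 45.6 kN·m per $
  polycarbonate: M = 11.1 kN·m per $
  brass: M = 4.00 kN·m per $
  borosilicate glass: M = 2.73 kN·m per $
  molybdenum: M = 1.15 kN·m per $
  beryllium: M = 0.216 kN·m per $
The maximum is for aluminum alloy.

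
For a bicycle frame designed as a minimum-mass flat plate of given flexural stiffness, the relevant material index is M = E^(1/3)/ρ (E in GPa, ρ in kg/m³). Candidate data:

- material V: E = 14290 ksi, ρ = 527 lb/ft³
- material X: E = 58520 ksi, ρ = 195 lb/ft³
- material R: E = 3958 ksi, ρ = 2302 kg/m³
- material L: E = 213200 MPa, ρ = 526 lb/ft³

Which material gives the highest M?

material X

Putting every candidate on a common basis:
  material V: E = 98.53 GPa, ρ = 8442 kg/m³
  material X: E = 403.5 GPa, ρ = 3124 kg/m³
  material R: E = 27.29 GPa, ρ = 2302 kg/m³
  material L: E = 213.2 GPa, ρ = 8426 kg/m³
  material X: M = 2.37×10⁻³
  material R: M = 1.31×10⁻³
  material L: M = 0.709×10⁻³
  material V: M = 0.547×10⁻³
Material X ranks first.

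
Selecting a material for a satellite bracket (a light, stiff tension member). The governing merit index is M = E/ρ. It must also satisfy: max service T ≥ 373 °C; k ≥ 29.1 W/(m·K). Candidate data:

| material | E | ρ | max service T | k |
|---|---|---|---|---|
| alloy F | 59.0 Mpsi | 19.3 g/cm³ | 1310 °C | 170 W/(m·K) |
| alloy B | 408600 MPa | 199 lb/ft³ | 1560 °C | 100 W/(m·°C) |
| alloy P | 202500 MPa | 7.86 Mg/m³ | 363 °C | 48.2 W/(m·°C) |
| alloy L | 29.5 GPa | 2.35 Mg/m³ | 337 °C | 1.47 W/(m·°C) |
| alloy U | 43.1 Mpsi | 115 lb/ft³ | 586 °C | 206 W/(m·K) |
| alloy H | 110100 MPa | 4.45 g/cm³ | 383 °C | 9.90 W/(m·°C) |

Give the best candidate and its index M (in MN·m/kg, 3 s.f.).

alloy U, M = 161 MN·m/kg

Screen on constraints: max service T ≥ 373 °C; k ≥ 29.1 W/(m·K). Survivors: alloy F, alloy B, alloy U.
Convert each candidate to consistent units, then evaluate M:
  alloy F: E = 406.8 GPa, ρ = 19300 kg/m³
  alloy B: E = 408.6 GPa, ρ = 3188 kg/m³
  alloy U: E = 297.2 GPa, ρ = 1842 kg/m³
  alloy U: M = 161 MN·m/kg
  alloy B: M = 128 MN·m/kg
  alloy F: M = 21.1 MN·m/kg
The maximum is for alloy U.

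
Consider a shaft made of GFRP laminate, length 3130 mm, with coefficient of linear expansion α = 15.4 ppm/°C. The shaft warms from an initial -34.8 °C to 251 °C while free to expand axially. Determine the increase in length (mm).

13.8 mm

ΔT = 251 − (-34.8) = 285.8 K.
ΔL = α·L₀·ΔT = 15.4×10⁻⁶ × 3130 mm × 285.8 K = 13.8 mm.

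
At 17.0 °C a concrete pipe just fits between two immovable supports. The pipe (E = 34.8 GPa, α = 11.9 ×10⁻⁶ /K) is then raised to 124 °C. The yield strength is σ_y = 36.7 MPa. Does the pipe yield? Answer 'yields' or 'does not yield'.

yields

ΔT = 107.0 K. Constrained thermal stress σ = E·α·ΔT = 34.80×10³ MPa × 11.9×10⁻⁶ × 107.0 = 44.3 MPa (compressive).
Compare to σ_y = 36.7 MPa: σ ≥ σ_y, so it yields.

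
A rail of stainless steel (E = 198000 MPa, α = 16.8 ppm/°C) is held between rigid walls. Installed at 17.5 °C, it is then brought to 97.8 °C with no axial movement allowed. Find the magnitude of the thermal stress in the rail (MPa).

E = 198000 MPa = 198.0 GPa.
ΔT = 80.30 K. Constrained thermal stress σ = E·α·ΔT = 198.0×10³ MPa × 16.8×10⁻⁶ × 80.30 = 267 MPa (compressive).

267 MPa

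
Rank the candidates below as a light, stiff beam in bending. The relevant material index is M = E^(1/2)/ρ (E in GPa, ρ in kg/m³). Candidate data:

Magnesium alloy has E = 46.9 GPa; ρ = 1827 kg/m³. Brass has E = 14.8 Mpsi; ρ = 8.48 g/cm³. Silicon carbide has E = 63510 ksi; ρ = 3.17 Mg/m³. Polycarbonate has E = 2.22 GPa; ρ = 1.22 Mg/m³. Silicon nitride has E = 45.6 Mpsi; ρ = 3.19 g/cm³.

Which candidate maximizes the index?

silicon carbide

After converting to SI:
  magnesium alloy: E = 46.90 GPa, ρ = 1827 kg/m³
  brass: E = 102.0 GPa, ρ = 8480 kg/m³
  silicon carbide: E = 437.9 GPa, ρ = 3170 kg/m³
  polycarbonate: E = 2.220 GPa, ρ = 1220 kg/m³
  silicon nitride: E = 314.4 GPa, ρ = 3190 kg/m³
  silicon carbide: M = 6.60×10⁻³
  silicon nitride: M = 5.56×10⁻³
  magnesium alloy: M = 3.75×10⁻³
  polycarbonate: M = 1.22×10⁻³
  brass: M = 1.19×10⁻³
Highest index: silicon carbide.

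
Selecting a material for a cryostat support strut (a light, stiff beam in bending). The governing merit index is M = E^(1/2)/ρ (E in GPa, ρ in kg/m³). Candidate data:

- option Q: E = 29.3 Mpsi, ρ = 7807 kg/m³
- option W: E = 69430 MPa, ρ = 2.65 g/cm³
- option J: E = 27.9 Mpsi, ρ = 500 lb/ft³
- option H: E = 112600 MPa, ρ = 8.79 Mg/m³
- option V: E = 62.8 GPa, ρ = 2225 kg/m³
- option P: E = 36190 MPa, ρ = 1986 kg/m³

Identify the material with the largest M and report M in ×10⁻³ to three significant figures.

Putting every candidate on a common basis:
  option Q: E = 202.0 GPa, ρ = 7807 kg/m³
  option W: E = 69.43 GPa, ρ = 2650 kg/m³
  option J: E = 192.4 GPa, ρ = 8009 kg/m³
  option H: E = 112.6 GPa, ρ = 8790 kg/m³
  option V: E = 62.80 GPa, ρ = 2225 kg/m³
  option P: E = 36.19 GPa, ρ = 1986 kg/m³
  option V: M = 3.56×10⁻³
  option W: M = 3.14×10⁻³
  option P: M = 3.03×10⁻³
  option Q: M = 1.82×10⁻³
  option J: M = 1.73×10⁻³
  option H: M = 1.21×10⁻³
Highest index: option V.

option V, M = 3.56×10⁻³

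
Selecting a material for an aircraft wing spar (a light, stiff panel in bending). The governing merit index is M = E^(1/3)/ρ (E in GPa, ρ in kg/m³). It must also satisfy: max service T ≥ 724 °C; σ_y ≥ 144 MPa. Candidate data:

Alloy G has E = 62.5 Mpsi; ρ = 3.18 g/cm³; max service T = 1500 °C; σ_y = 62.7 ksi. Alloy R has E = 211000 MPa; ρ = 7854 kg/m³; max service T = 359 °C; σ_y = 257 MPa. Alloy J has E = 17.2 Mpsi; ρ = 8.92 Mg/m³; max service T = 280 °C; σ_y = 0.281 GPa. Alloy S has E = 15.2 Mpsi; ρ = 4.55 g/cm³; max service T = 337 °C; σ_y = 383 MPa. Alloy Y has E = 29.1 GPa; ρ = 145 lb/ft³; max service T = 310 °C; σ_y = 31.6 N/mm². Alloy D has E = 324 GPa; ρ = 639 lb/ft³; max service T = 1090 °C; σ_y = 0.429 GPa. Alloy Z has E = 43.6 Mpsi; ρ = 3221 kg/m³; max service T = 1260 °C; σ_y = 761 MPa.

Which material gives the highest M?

Screen on constraints: max service T ≥ 724 °C; σ_y ≥ 144 MPa. Survivors: alloy G, alloy D, alloy Z.
Convert each candidate to consistent units, then evaluate M:
  alloy G: E = 430.9 GPa, ρ = 3180 kg/m³
  alloy D: E = 324.0 GPa, ρ = 10240 kg/m³
  alloy Z: E = 300.6 GPa, ρ = 3221 kg/m³
  alloy G: M = 2.38×10⁻³
  alloy Z: M = 2.08×10⁻³
  alloy D: M = 0.671×10⁻³
Highest index: alloy G.

alloy G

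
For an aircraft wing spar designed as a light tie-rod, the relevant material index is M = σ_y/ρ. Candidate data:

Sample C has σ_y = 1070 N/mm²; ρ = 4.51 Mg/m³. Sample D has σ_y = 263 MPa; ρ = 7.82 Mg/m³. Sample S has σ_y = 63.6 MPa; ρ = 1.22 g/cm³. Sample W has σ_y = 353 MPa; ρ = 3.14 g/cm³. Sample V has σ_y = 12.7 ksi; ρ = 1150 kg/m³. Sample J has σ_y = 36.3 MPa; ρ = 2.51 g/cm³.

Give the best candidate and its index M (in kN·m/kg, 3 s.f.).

Normalizing units and computing the index:
  sample C: σ_y = 1070 MPa, ρ = 4510 kg/m³
  sample D: σ_y = 263.0 MPa, ρ = 7820 kg/m³
  sample S: σ_y = 63.60 MPa, ρ = 1220 kg/m³
  sample W: σ_y = 353.0 MPa, ρ = 3140 kg/m³
  sample V: σ_y = 87.56 MPa, ρ = 1150 kg/m³
  sample J: σ_y = 36.30 MPa, ρ = 2510 kg/m³
  sample C: M = 237 kN·m/kg
  sample W: M = 112 kN·m/kg
  sample V: M = 76.1 kN·m/kg
  sample S: M = 52.1 kN·m/kg
  sample D: M = 33.6 kN·m/kg
  sample J: M = 14.5 kN·m/kg
Sample C has the largest M.

sample C, M = 237 kN·m/kg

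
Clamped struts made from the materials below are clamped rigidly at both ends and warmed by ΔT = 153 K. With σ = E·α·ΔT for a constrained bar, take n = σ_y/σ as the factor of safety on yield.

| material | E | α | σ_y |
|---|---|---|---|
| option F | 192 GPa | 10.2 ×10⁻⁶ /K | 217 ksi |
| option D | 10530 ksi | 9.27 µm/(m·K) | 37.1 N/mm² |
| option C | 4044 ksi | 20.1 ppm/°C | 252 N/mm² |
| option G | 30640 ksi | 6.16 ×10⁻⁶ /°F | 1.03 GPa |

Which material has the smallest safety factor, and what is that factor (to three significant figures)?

In consistent units (E in GPa, α in ×10⁻⁶/K, σ_y in MPa):
  option F: E = 192.0, α = 10.2, σ_y = 1496 → σ = 300 MPa, n = 4.99
  option D: E = 72.60, α = 9.27, σ_y = 37.10 → σ = 103 MPa, n = 0.360
  option C: E = 27.88, α = 20.1, σ_y = 252.0 → σ = 85.7 MPa, n = 2.94
  option G: E = 211.3, α = 11.1, σ_y = 1030 → σ = 358 MPa, n = 2.87
Smallest n: option D with n = 0.360.

option D, n = 0.360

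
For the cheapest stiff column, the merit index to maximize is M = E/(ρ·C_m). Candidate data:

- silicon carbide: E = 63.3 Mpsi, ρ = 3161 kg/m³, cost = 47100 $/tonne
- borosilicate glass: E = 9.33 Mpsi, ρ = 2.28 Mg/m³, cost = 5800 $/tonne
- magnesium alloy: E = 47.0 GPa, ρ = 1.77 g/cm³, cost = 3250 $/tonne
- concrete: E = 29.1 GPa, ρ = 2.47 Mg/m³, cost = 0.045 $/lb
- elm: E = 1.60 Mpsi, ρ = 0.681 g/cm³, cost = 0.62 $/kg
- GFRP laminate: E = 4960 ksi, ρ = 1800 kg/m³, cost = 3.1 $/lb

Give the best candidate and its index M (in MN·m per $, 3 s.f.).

Normalizing units and computing the index:
  silicon carbide: E = 436.4 GPa, ρ = 3161 kg/m³, cost = 47.10 $/kg
  borosilicate glass: E = 64.33 GPa, ρ = 2280 kg/m³, cost = 5.800 $/kg
  magnesium alloy: E = 47.00 GPa, ρ = 1770 kg/m³, cost = 3.250 $/kg
  concrete: E = 29.10 GPa, ρ = 2470 kg/m³, cost = 0.09921 $/kg
  elm: E = 11.03 GPa, ρ = 681.0 kg/m³, cost = 0.6200 $/kg
  GFRP laminate: E = 34.20 GPa, ρ = 1800 kg/m³, cost = 6.834 $/kg
  concrete: M = 119 MN·m per $
  elm: M = 26.1 MN·m per $
  magnesium alloy: M = 8.17 MN·m per $
  borosilicate glass: M = 4.86 MN·m per $
  silicon carbide: M = 2.93 MN·m per $
  GFRP laminate: M = 2.78 MN·m per $
The maximum is for concrete.

concrete, M = 119 MN·m per $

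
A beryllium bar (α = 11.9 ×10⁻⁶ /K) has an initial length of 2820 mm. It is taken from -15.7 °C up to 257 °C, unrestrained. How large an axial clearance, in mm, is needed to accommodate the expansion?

9.15 mm

ΔT = 257 − (-15.7) = 272.7 K.
ΔL = α·L₀·ΔT = 11.9×10⁻⁶ × 2820 mm × 272.7 K = 9.15 mm.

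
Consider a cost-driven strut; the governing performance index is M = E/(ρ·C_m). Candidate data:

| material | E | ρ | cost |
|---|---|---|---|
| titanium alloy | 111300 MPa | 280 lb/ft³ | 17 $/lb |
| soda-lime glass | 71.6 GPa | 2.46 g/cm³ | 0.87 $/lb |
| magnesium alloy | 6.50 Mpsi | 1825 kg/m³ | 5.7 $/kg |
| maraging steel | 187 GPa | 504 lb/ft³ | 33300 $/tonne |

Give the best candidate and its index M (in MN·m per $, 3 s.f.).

soda-lime glass, M = 15.2 MN·m per $

Convert each candidate to consistent units, then evaluate M:
  titanium alloy: E = 111.3 GPa, ρ = 4485 kg/m³, cost = 37.48 $/kg
  soda-lime glass: E = 71.60 GPa, ρ = 2460 kg/m³, cost = 1.918 $/kg
  magnesium alloy: E = 44.82 GPa, ρ = 1825 kg/m³, cost = 5.700 $/kg
  maraging steel: E = 187.0 GPa, ρ = 8073 kg/m³, cost = 33.30 $/kg
  soda-lime glass: M = 15.2 MN·m per $
  magnesium alloy: M = 4.31 MN·m per $
  maraging steel: M = 0.696 MN·m per $
  titanium alloy: M = 0.662 MN·m per $
Highest index: soda-lime glass.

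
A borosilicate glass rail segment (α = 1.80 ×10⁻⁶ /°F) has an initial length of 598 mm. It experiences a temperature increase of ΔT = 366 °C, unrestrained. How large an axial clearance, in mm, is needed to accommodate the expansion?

Convert α: 1.80×10⁻⁶/°F × (9/5) = 3.24×10⁻⁶/K.
ΔL = α·L₀·ΔT = 3.24×10⁻⁶ × 598 mm × 366.0 K = 0.709 mm.

0.709 mm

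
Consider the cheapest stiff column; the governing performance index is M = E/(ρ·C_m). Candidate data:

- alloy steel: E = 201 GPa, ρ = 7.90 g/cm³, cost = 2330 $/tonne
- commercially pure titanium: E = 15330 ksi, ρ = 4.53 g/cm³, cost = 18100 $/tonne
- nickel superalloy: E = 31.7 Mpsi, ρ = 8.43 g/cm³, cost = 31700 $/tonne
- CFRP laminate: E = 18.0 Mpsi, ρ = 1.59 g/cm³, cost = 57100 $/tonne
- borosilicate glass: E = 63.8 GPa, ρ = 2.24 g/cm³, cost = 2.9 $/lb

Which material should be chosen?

alloy steel

After converting to SI:
  alloy steel: E = 201.0 GPa, ρ = 7900 kg/m³, cost = 2.330 $/kg
  commercially pure titanium: E = 105.7 GPa, ρ = 4530 kg/m³, cost = 18.10 $/kg
  nickel superalloy: E = 218.6 GPa, ρ = 8430 kg/m³, cost = 31.70 $/kg
  CFRP laminate: E = 124.1 GPa, ρ = 1590 kg/m³, cost = 57.10 $/kg
  borosilicate glass: E = 63.80 GPa, ρ = 2240 kg/m³, cost = 6.393 $/kg
  alloy steel: M = 10.9 MN·m per $
  borosilicate glass: M = 4.46 MN·m per $
  CFRP laminate: M = 1.37 MN·m per $
  commercially pure titanium: M = 1.29 MN·m per $
  nickel superalloy: M = 0.818 MN·m per $
The maximum is for alloy steel.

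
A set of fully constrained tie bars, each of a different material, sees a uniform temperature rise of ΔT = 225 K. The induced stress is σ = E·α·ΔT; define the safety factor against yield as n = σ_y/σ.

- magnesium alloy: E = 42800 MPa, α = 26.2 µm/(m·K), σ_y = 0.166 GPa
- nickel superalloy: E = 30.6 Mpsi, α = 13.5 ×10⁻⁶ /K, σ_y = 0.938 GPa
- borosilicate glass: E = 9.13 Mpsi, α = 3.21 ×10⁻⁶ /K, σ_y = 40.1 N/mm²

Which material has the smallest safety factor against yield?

magnesium alloy

In consistent units (E in GPa, α in ×10⁻⁶/K, σ_y in MPa):
  magnesium alloy: E = 42.80, α = 26.2, σ_y = 166.0 → σ = 252 MPa, n = 0.658
  nickel superalloy: E = 211.0, α = 13.5, σ_y = 938.0 → σ = 641 MPa, n = 1.46
  borosilicate glass: E = 62.95, α = 3.21, σ_y = 40.10 → σ = 45.5 MPa, n = 0.882
Magnesium alloy has the lowest safety factor, n = 0.658.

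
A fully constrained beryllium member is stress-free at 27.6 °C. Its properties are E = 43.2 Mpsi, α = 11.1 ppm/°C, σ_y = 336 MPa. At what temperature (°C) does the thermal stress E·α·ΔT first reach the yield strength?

E = 43.2 Mpsi = 297.9 GPa.
E·α·ΔT = 336.0 MPa ⇒ ΔT = 336.0 / (297.9×10³ × 11.1×10⁻⁶) = 101.6 K.
T = 27.6 + 101.6 = 129.2 °C.

129 °C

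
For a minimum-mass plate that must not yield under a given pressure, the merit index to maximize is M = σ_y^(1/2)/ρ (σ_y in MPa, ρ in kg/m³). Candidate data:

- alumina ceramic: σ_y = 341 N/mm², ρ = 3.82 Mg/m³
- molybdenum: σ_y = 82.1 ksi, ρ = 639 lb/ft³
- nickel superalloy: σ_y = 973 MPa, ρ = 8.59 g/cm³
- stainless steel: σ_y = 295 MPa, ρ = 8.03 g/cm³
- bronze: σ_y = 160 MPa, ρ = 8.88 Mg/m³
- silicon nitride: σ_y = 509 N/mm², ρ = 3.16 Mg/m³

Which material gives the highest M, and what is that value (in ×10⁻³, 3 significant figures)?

silicon nitride, M = 7.14×10⁻³

In SI units:
  alumina ceramic: σ_y = 341.0 MPa, ρ = 3820 kg/m³
  molybdenum: σ_y = 566.1 MPa, ρ = 10240 kg/m³
  nickel superalloy: σ_y = 973.0 MPa, ρ = 8590 kg/m³
  stainless steel: σ_y = 295.0 MPa, ρ = 8030 kg/m³
  bronze: σ_y = 160.0 MPa, ρ = 8880 kg/m³
  silicon nitride: σ_y = 509.0 MPa, ρ = 3160 kg/m³
  silicon nitride: M = 7.14×10⁻³
  alumina ceramic: M = 4.83×10⁻³
  nickel superalloy: M = 3.63×10⁻³
  molybdenum: M = 2.32×10⁻³
  stainless steel: M = 2.14×10⁻³
  bronze: M = 1.42×10⁻³
Silicon nitride ranks first.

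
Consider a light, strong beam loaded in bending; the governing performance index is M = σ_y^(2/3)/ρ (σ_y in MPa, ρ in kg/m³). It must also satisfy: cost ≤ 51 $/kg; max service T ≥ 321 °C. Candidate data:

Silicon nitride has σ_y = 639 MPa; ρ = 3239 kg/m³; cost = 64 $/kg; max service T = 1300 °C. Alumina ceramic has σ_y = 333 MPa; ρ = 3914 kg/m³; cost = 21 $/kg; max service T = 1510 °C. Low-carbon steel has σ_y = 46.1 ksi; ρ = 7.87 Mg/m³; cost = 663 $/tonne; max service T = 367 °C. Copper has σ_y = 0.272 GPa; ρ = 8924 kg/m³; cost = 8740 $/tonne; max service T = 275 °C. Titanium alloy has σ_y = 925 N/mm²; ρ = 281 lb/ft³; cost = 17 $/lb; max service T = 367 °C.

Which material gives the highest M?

Screen on constraints: cost ≤ 51 $/kg; max service T ≥ 321 °C. Survivors: alumina ceramic, low-carbon steel, titanium alloy.
Convert each candidate to consistent units, then evaluate M:
  alumina ceramic: σ_y = 333.0 MPa, ρ = 3914 kg/m³
  low-carbon steel: σ_y = 317.8 MPa, ρ = 7870 kg/m³
  titanium alloy: σ_y = 925.0 MPa, ρ = 4501 kg/m³
  titanium alloy: M = 21.1×10⁻³
  alumina ceramic: M = 12.3×10⁻³
  low-carbon steel: M = 5.92×10⁻³
The maximum is for titanium alloy.

titanium alloy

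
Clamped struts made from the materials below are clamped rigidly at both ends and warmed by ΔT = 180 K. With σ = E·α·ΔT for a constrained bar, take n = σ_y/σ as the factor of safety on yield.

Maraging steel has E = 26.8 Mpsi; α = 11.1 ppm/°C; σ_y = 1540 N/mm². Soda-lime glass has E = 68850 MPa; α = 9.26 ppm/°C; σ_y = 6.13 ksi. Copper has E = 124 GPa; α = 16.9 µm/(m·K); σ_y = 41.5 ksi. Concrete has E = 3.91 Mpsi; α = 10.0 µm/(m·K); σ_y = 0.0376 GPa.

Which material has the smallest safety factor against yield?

Converting E to GPa, α to ×10⁻⁶/K, σ_y to MPa, then σ and n for each:
  maraging steel: E = 184.8, α = 11.1, σ_y = 1540 → σ = 369 MPa, n = 4.17
  soda-lime glass: E = 68.85, α = 9.26, σ_y = 42.26 → σ = 115 MPa, n = 0.368
  copper: E = 124.0, α = 16.9, σ_y = 286.1 → σ = 377 MPa, n = 0.759
  concrete: E = 26.96, α = 10.0, σ_y = 37.60 → σ = 48.5 MPa, n = 0.775
Smallest n: soda-lime glass with n = 0.368.

soda-lime glass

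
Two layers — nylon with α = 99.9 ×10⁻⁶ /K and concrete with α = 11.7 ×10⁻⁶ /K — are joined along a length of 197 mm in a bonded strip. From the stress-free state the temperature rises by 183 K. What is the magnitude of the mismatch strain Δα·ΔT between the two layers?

Δα = |99.9 − 11.7|×10⁻⁶/K = 88.2×10⁻⁶/K.
Mismatch strain = Δα·ΔT = 88.2×10⁻⁶ × 183.0 = 0.0161.

0.0161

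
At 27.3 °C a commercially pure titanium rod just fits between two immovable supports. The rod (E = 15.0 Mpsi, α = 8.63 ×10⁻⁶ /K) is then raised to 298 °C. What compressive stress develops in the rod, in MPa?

242 MPa

E = 15.0 Mpsi = 103.4 GPa.
ΔT = 270.7 K. Constrained thermal stress σ = E·α·ΔT = 103.4×10³ MPa × 8.63×10⁻⁶ × 270.7 = 242 MPa (compressive).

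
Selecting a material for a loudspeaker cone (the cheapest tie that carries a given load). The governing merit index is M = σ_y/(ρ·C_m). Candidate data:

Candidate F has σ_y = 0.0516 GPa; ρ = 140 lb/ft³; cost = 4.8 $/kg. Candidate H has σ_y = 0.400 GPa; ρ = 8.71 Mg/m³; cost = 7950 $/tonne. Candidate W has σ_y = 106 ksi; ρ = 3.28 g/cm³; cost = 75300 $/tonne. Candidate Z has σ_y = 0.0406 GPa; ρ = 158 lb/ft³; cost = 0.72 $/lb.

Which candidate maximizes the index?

Putting every candidate on a common basis:
  candidate F: σ_y = 51.60 MPa, ρ = 2243 kg/m³, cost = 4.800 $/kg
  candidate H: σ_y = 400.0 MPa, ρ = 8710 kg/m³, cost = 7.950 $/kg
  candidate W: σ_y = 730.8 MPa, ρ = 3280 kg/m³, cost = 75.30 $/kg
  candidate Z: σ_y = 40.60 MPa, ρ = 2531 kg/m³, cost = 1.587 $/kg
  candidate Z: M = 10.1 kN·m per $
  candidate H: M = 5.78 kN·m per $
  candidate F: M = 4.79 kN·m per $
  candidate W: M = 2.96 kN·m per $
Highest index: candidate Z.

candidate Z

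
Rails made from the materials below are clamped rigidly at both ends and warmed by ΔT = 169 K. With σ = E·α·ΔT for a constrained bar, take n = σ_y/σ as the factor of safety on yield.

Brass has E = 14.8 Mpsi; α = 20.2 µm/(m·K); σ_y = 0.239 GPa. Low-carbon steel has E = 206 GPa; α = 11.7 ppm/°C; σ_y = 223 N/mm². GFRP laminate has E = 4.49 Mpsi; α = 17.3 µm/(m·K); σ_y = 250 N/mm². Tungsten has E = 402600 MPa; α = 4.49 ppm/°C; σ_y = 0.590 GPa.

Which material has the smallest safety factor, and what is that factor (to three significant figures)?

low-carbon steel, n = 0.547

Converting E to GPa, α to ×10⁻⁶/K, σ_y to MPa, then σ and n for each:
  brass: E = 102.0, α = 20.2, σ_y = 239.0 → σ = 348 MPa, n = 0.686
  low-carbon steel: E = 206.0, α = 11.7, σ_y = 223.0 → σ = 407 MPa, n = 0.547
  GFRP laminate: E = 30.96, α = 17.3, σ_y = 250.0 → σ = 90.5 MPa, n = 2.76
  tungsten: E = 402.6, α = 4.49, σ_y = 590.0 → σ = 305 MPa, n = 1.93
The minimum is low-carbon steel at n = 0.547.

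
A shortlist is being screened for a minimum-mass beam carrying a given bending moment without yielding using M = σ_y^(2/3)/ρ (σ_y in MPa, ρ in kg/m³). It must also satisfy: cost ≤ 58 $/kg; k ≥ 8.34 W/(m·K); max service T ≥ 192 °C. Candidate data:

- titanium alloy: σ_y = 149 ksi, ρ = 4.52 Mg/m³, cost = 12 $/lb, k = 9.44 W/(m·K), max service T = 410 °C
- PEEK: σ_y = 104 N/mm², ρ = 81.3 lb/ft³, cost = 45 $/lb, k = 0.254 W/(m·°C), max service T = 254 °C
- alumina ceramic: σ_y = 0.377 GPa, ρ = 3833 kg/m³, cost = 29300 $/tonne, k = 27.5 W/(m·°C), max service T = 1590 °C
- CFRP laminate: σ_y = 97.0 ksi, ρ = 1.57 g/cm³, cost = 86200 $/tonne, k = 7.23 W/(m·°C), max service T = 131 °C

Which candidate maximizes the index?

titanium alloy

Screen on constraints: cost ≤ 58 $/kg; k ≥ 8.34 W/(m·K); max service T ≥ 192 °C. Survivors: titanium alloy, alumina ceramic.
Normalizing units and computing the index:
  titanium alloy: σ_y = 1027 MPa, ρ = 4520 kg/m³
  alumina ceramic: σ_y = 377.0 MPa, ρ = 3833 kg/m³
  titanium alloy: M = 22.5×10⁻³
  alumina ceramic: M = 13.6×10⁻³
Titanium alloy ranks first.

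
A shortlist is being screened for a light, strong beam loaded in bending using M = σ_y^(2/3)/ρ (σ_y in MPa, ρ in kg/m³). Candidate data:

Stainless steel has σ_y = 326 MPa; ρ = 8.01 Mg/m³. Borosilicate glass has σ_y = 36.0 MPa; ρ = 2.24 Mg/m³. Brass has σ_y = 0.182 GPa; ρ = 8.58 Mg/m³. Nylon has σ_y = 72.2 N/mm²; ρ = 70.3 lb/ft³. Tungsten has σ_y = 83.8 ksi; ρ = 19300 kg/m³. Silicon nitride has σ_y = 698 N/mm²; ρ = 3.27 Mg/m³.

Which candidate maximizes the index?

silicon nitride

Normalizing units and computing the index:
  stainless steel: σ_y = 326.0 MPa, ρ = 8010 kg/m³
  borosilicate glass: σ_y = 36.00 MPa, ρ = 2240 kg/m³
  brass: σ_y = 182.0 MPa, ρ = 8580 kg/m³
  nylon: σ_y = 72.20 MPa, ρ = 1126 kg/m³
  tungsten: σ_y = 577.8 MPa, ρ = 19300 kg/m³
  silicon nitride: σ_y = 698.0 MPa, ρ = 3270 kg/m³
  silicon nitride: M = 24.1×10⁻³
  nylon: M = 15.4×10⁻³
  stainless steel: M = 5.91×10⁻³
  borosilicate glass: M = 4.87×10⁻³
  brass: M = 3.74×10⁻³
  tungsten: M = 3.59×10⁻³
The maximum is for silicon nitride.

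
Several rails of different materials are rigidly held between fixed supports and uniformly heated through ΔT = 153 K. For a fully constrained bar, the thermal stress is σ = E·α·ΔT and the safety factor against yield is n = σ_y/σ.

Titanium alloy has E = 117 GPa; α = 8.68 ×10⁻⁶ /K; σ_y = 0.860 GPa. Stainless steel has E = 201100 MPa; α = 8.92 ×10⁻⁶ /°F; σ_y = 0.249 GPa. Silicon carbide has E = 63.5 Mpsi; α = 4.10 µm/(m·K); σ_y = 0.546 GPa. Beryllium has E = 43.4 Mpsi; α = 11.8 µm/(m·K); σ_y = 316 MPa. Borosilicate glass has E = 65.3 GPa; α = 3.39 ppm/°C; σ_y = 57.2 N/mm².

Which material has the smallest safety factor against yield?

Converting E to GPa, α to ×10⁻⁶/K, σ_y to MPa, then σ and n for each:
  titanium alloy: E = 117.0, α = 8.68, σ_y = 860.0 → σ = 155 MPa, n = 5.53
  stainless steel: E = 201.1, α = 16.1, σ_y = 249.0 → σ = 494 MPa, n = 0.504
  silicon carbide: E = 437.8, α = 4.10, σ_y = 546.0 → σ = 275 MPa, n = 1.99
  beryllium: E = 299.2, α = 11.8, σ_y = 316.0 → σ = 540 MPa, n = 0.585
  borosilicate glass: E = 65.30, α = 3.39, σ_y = 57.20 → σ = 33.9 MPa, n = 1.69
Smallest n: stainless steel with n = 0.504.

stainless steel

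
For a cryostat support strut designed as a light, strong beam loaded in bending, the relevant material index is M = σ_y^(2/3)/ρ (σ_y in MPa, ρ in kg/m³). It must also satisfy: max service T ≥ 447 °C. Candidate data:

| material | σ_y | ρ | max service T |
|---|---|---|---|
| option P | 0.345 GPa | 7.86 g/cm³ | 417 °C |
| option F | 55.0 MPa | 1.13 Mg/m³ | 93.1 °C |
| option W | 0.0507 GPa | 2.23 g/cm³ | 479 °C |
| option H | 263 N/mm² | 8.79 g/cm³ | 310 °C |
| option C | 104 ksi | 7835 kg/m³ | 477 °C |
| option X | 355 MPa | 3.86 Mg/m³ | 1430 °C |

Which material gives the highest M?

Screen on constraints: max service T ≥ 447 °C. Survivors: option W, option C, option X.
In SI units:
  option W: σ_y = 50.70 MPa, ρ = 2230 kg/m³
  option C: σ_y = 717.1 MPa, ρ = 7835 kg/m³
  option X: σ_y = 355.0 MPa, ρ = 3860 kg/m³
  option X: M = 13.0×10⁻³
  option C: M = 10.2×10⁻³
  option W: M = 6.14×10⁻³
The maximum is for option X.

option X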